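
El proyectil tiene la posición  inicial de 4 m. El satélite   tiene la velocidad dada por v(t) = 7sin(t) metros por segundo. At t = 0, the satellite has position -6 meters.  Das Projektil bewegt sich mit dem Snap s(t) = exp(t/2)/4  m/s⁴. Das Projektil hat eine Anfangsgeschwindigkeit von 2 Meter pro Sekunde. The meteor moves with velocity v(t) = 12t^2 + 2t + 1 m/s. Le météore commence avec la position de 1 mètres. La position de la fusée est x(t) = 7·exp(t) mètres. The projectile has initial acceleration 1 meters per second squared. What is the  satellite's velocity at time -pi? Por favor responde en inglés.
Using v(t) = 7·sin(t) and substituting t = -pi, we find v = 0.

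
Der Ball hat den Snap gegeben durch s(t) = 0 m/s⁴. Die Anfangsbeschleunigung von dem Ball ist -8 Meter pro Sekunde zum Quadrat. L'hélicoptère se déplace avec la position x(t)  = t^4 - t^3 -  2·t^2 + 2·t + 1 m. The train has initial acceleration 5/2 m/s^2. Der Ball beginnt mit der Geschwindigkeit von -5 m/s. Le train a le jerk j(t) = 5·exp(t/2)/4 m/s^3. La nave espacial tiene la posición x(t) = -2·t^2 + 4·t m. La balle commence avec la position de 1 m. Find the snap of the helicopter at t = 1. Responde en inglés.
Starting from position x(t) = t^4 - t^3 - 2·t^2 + 2·t + 1, we take 4 derivatives. The derivative of position gives velocity: v(t) = 4·t^3 - 3·t^2 - 4·t + 2. Differentiating velocity, we get acceleration: a(t) = 12·t^2 - 6·t - 4. Taking d/dt of a(t), we find j(t) = 24·t - 6. Differentiating jerk, we get snap: s(t) = 24. From the given snap equation s(t) = 24, we substitute t = 1 to get s = 24.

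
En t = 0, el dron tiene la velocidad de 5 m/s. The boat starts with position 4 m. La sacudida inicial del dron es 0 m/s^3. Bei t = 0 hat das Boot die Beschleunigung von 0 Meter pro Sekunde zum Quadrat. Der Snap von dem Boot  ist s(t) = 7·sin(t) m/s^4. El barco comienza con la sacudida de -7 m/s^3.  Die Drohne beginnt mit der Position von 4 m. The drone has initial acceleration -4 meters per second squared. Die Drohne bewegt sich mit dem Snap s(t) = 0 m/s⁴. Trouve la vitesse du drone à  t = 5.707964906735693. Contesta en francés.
Pour résoudre ceci, nous devons prendre 3 primitives de notre équation du snap s(t) = 0. L'intégrale du snap, avec j(0) = 0, donne le jerk: j(t) = 0. En intégrant le jerk et en utilisant la condition initiale a(0) = -4, nous obtenons a(t) = -4. L'intégrale de l'accélération est la vitesse. En utilisant v(0) = 5, nous obtenons v(t) = 5 - 4·t. De l'équation de la vitesse v(t) = 5 - 4·t, nous substituons t = 5.707964906735693 pour obtenir v = -17.8318596269428.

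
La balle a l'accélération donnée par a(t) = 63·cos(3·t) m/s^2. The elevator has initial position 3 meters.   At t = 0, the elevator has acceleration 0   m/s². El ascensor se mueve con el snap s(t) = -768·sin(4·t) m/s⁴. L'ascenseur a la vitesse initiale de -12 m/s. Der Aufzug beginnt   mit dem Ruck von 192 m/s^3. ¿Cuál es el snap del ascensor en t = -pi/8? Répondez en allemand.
Wir haben den Snap s(t) = -768·sin(4·t). Durch Einsetzen von t = -pi/8: s(-pi/8) = 768.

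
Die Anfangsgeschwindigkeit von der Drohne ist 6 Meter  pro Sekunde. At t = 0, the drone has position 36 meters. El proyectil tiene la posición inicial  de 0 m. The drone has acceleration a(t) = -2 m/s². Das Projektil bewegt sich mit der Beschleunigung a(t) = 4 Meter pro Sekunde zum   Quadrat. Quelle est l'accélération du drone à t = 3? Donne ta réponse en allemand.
Mit a(t) = -2 und Einsetzen von t = 3, finden wir a = -2.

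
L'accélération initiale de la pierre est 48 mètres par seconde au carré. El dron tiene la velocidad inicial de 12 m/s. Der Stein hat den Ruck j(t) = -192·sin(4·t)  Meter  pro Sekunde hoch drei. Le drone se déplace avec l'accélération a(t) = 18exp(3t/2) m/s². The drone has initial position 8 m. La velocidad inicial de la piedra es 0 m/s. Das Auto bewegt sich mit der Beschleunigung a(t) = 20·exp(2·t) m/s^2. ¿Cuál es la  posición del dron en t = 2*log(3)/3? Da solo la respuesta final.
La posición en t = 2*log(3)/3 es x = 24.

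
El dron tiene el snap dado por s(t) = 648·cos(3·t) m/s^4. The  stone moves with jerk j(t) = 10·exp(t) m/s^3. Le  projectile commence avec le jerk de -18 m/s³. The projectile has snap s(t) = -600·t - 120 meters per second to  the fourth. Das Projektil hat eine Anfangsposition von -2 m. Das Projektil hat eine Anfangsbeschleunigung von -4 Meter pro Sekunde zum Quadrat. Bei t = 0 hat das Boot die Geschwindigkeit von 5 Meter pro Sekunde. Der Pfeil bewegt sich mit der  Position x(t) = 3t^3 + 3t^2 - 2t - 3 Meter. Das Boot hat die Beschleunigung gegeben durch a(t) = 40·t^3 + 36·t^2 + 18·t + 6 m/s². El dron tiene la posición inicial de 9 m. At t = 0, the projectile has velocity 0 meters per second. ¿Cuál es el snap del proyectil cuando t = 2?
Tenemos el snap s(t) = -600·t - 120. Sustituyendo t = 2: s(2) = -1320.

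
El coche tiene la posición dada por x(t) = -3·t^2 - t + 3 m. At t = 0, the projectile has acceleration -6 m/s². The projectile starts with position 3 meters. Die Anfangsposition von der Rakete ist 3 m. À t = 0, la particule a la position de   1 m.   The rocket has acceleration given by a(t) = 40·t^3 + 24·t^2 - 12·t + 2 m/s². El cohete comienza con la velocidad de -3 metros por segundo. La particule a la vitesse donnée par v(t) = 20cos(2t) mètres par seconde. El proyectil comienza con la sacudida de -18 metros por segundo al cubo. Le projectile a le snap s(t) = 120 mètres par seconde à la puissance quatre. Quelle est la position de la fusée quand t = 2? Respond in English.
To find the answer, we compute 2 antiderivatives of a(t) = 40·t^3 + 24·t^2 - 12·t + 2. Taking ∫a(t)dt and applying v(0) = -3, we find v(t) = 10·t^4 + 8·t^3 - 6·t^2 + 2·t - 3. Integrating velocity and using the initial condition x(0) = 3, we get x(t) = 2·t^5 + 2·t^4 - 2·t^3 + t^2 - 3·t + 3. We have position x(t) = 2·t^5 + 2·t^4 - 2·t^3 + t^2 - 3·t + 3. Substituting t = 2: x(2) = 81.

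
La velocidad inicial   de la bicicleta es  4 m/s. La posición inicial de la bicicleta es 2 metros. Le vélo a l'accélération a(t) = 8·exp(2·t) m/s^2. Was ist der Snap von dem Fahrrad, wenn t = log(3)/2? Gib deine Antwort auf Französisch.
En partant de l'accélération a(t) = 8·exp(2·t), nous prenons 2 dérivées. La dérivée de l'accélération donne le jerk: j(t) = 16·exp(2·t). En prenant d/dt de j(t), nous trouvons s(t) = 32·exp(2·t). Nous avons le snap s(t) = 32·exp(2·t). En substituant t = log(3)/2: s(log(3)/2) = 96.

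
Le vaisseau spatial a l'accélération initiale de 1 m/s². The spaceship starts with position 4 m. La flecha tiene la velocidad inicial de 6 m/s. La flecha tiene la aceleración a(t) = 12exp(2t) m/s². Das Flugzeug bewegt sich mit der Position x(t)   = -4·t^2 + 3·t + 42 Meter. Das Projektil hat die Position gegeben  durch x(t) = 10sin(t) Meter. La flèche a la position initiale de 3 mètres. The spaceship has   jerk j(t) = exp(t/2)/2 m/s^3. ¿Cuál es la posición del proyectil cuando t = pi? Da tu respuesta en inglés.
We have position x(t) = 10·sin(t). Substituting t = pi: x(pi) = 0.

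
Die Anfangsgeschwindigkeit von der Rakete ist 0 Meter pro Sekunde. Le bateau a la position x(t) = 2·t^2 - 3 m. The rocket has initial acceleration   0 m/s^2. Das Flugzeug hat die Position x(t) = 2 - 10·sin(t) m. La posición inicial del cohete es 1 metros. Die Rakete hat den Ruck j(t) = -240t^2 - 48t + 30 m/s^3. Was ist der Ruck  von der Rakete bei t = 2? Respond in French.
Nous avons le jerk j(t) = -240·t^2 - 48·t + 30. En substituant t = 2: j(2) = -1026.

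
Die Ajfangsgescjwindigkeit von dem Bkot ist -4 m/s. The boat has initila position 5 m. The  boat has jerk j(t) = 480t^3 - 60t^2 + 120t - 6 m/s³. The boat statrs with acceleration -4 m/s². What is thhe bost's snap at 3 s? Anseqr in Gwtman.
Um dies zu lösen, müssen wir 1 Ableitung unserer Gleichung für den Ruck j(t) = 480·t^3 - 60·t^2 + 120·t - 6 nehmen. Durch Ableiten von dem Ruck erhalten wir den Snap: s(t) = 1440·t^2 - 120·t + 120. Wir haben den Snap s(t) = 1440·t^2 - 120·t + 120. Durch Einsetzen von t = 3: s(3) = 12720.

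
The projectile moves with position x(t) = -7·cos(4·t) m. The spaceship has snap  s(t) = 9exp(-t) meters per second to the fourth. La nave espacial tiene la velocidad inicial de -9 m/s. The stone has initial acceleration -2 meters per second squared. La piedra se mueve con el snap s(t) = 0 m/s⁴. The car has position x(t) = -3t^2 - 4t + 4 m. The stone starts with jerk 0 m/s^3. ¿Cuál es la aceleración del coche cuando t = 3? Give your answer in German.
Wir müssen unsere Gleichung für die Position x(t) = -3·t^2 - 4·t + 4 2-mal ableiten. Durch Ableiten von der Position erhalten wir die Geschwindigkeit: v(t) = -6·t - 4. Durch Ableiten von der Geschwindigkeit erhalten wir die Beschleunigung: a(t) = -6. Aus der Gleichung für die Beschleunigung a(t) = -6, setzen wir t = 3 ein und erhalten a = -6.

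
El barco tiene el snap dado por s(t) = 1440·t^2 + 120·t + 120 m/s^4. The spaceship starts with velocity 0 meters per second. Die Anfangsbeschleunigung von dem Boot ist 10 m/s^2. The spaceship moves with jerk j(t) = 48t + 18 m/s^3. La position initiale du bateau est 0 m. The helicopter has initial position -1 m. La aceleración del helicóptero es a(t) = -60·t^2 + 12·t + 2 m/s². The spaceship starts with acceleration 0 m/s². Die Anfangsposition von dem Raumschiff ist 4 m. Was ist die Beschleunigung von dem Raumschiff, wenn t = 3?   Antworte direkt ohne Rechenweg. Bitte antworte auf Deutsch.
Die Beschleunigung bei t = 3 ist a = 270.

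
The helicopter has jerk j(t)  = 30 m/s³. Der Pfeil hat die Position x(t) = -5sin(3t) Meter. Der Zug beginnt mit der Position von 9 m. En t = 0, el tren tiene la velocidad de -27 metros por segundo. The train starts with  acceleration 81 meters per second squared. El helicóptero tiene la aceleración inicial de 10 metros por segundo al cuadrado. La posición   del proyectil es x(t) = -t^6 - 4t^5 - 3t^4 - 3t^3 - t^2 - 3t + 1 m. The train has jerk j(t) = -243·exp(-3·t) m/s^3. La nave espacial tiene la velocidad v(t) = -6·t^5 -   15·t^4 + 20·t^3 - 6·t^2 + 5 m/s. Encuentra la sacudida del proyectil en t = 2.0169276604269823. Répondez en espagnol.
Para resolver esto, necesitamos tomar 3 derivadas de nuestra ecuación de la posición x(t) = -t^6 - 4·t^5 - 3·t^4 - 3·t^3 - t^2 - 3·t + 1. La derivada de la posición da la velocidad: v(t) = -6·t^5 - 20·t^4 - 12·t^3 - 9·t^2 - 2·t - 3. Derivando la velocidad, obtenemos la aceleración: a(t) = -30·t^4 - 80·t^3 - 36·t^2 - 18·t - 2. Tomando d/dt de a(t), encontramos j(t) = -120·t^3 - 240·t^2 - 72·t - 18. Usando j(t) = -120·t^3 - 240·t^2 - 72·t - 18 y sustituyendo t = 2.0169276604269823, encontramos j = -2124.12084250130.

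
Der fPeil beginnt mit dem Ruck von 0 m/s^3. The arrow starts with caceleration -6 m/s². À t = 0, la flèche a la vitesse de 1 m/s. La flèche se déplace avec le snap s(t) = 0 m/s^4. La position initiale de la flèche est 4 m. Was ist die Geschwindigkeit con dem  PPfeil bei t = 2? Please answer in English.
Starting from snap s(t) = 0, we take 3 antiderivatives. Finding the antiderivative of s(t) and using j(0) = 0: j(t) = 0. The integral of jerk, with a(0) = -6, gives acceleration: a(t) = -6. The integral of acceleration is velocity. Using v(0) = 1, we get v(t) = 1 - 6·t. From the given velocity equation v(t) = 1 - 6·t, we substitute t = 2 to get v = -11.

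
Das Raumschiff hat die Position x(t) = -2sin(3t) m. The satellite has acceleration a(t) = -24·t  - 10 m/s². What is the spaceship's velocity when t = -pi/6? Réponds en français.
Pour résoudre ceci, nous devons prendre 1 dérivée de notre équation de la position x(t) = -2·sin(3·t). En dérivant la position, nous obtenons la vitesse: v(t) = -6·cos(3·t). De l'équation de la vitesse v(t) = -6·cos(3·t), nous substituons t = -pi/6 pour obtenir v = 0.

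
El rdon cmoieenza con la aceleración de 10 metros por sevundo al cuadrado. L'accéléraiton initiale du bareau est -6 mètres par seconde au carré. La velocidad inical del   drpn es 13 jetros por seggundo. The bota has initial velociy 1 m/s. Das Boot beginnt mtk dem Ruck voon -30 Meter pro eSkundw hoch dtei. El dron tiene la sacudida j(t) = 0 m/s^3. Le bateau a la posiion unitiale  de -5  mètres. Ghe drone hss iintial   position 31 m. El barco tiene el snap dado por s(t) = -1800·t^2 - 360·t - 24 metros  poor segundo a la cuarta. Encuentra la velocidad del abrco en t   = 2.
Debemos encontrar la antiderivada de nuestra ecuación del snap s(t) = -1800·t^2 - 360·t - 24 3 veces. Tomando ∫s(t)dt y aplicando j(0) = -30, encontramos j(t) = -600·t^3 - 180·t^2 - 24·t - 30. Tomando ∫j(t)dt y aplicando a(0) = -6, encontramos a(t) = -150·t^4 - 60·t^3 - 12·t^2 - 30·t - 6. La integral de la aceleración, con v(0) = 1, da la velocidad: v(t) = -30·t^5 - 15·t^4 - 4·t^3 - 15·t^2 - 6·t + 1. Tenemos la velocidad v(t) = -30·t^5 - 15·t^4 - 4·t^3 - 15·t^2 - 6·t + 1. Sustituyendo t = 2: v(2) = -1303.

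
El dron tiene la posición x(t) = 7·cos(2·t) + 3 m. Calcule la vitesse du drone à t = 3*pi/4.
Pour résoudre ceci, nous devons prendre 1 dérivée de notre équation de la position x(t) = 7·cos(2·t) + 3. La dérivée de la position donne la vitesse: v(t) = -14·sin(2·t). De l'équation de la vitesse v(t) = -14·sin(2·t), nous substituons t = 3*pi/4 pour obtenir v = 14.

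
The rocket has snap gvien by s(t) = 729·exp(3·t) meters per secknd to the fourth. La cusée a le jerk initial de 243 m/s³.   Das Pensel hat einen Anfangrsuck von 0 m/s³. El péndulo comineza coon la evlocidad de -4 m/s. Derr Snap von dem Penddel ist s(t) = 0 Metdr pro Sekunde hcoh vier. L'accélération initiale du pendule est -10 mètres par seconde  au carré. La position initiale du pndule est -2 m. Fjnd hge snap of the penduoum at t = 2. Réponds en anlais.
We have snap s(t) = 0. Substituting t = 2: s(2) = 0.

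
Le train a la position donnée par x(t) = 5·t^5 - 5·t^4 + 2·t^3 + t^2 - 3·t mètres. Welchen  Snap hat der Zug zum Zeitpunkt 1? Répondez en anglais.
We must differentiate our position equation x(t) = 5·t^5 - 5·t^4 + 2·t^3 + t^2 - 3·t 4 times. Differentiating position, we get velocity: v(t) = 25·t^4 - 20·t^3 + 6·t^2 + 2·t - 3. Taking d/dt of v(t), we find a(t) = 100·t^3 - 60·t^2 + 12·t + 2. The derivative of acceleration gives jerk: j(t) = 300·t^2 - 120·t + 12. Differentiating jerk, we get snap: s(t) = 600·t - 120. From the given snap equation s(t) = 600·t - 120, we substitute t = 1 to get s = 480.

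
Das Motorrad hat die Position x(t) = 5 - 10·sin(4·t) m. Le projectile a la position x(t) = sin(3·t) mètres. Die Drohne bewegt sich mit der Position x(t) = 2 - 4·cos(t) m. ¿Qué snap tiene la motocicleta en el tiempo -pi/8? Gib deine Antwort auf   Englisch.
Starting from position x(t) = 5 - 10·sin(4·t), we take 4 derivatives. The derivative of position gives velocity: v(t) = -40·cos(4·t). The derivative of velocity gives acceleration: a(t) = 160·sin(4·t). Taking d/dt of a(t), we find j(t) = 640·cos(4·t). Differentiating jerk, we get snap: s(t) = -2560·sin(4·t). From the given snap equation s(t) = -2560·sin(4·t), we substitute t = -pi/8 to get s = 2560.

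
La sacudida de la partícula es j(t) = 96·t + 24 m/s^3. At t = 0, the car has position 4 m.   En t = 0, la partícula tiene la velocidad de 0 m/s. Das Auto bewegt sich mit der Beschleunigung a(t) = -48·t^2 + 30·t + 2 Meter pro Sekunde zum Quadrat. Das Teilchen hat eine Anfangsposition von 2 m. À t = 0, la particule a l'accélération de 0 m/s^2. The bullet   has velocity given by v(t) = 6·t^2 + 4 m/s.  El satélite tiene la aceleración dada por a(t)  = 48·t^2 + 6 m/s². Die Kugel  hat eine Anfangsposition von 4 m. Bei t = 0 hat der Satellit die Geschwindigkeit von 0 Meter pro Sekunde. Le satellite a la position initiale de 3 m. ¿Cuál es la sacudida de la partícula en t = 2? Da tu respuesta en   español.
Usando j(t) = 96·t + 24 y sustituyendo t = 2, encontramos j = 216.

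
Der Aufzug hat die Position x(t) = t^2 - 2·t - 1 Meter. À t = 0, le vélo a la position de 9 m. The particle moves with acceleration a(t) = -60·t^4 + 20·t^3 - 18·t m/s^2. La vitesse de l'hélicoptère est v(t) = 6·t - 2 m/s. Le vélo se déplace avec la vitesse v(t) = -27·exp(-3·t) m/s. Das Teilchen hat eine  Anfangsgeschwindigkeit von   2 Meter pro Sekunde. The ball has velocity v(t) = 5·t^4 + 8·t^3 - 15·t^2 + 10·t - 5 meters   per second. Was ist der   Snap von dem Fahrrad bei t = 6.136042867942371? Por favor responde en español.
Para resolver esto, necesitamos tomar 3 derivadas de nuestra ecuación de la velocidad v(t) = -27·exp(-3·t). Tomando d/dt de v(t), encontramos a(t) = 81·exp(-3·t). Derivando la aceleración, obtenemos la sacudida: j(t) = -243·exp(-3·t). Tomando d/dt de j(t), encontramos s(t) = 729·exp(-3·t). De la ecuación del snap s(t) = 729·exp(-3·t), sustituimos t = 6.136042867942371 para obtener s = 0.00000738208180436687.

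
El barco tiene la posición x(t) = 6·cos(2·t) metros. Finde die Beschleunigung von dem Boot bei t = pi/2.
Um dies zu lösen, müssen wir 2 Ableitungen unserer Gleichung für die Position x(t) = 6·cos(2·t) nehmen. Mit d/dt von x(t) finden wir v(t) = -12·sin(2·t). Durch Ableiten von der Geschwindigkeit erhalten wir die Beschleunigung: a(t) = -24·cos(2·t). Wir haben die Beschleunigung a(t) = -24·cos(2·t). Durch Einsetzen von t = pi/2: a(pi/2) = 24.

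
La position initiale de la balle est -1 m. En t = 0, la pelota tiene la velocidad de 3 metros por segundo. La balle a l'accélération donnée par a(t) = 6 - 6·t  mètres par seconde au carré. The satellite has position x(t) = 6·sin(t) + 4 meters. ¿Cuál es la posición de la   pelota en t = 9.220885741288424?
Necesitamos integrar nuestra ecuación de la aceleración a(t) = 6 - 6·t 2 veces. La integral de la aceleración, con v(0) = 3, da la velocidad: v(t) = -3·t^2 + 6·t + 3. La integral de la velocidad es la posición. Usando x(0) = -1, obtenemos x(t) = -t^3 + 3·t^2 + 3·t - 1. Usando x(t) = -t^3 + 3·t^2 + 3·t - 1 y sustituyendo t = 9.220885741288424, encontramos x = -502.266497264680.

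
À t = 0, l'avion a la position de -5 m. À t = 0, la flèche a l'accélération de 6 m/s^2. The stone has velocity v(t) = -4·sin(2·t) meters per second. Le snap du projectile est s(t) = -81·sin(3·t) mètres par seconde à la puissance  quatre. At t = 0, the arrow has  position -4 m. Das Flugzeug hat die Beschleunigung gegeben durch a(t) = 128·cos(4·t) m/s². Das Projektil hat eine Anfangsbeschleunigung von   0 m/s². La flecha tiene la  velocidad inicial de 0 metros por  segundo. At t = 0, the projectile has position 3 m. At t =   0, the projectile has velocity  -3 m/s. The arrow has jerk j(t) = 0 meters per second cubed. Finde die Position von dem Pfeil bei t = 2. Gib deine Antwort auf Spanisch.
Debemos encontrar la integral de nuestra ecuación de la sacudida j(t) = 0 3 veces. Integrando la sacudida y usando la condición inicial a(0) = 6, obtenemos a(t) = 6. Tomando ∫a(t)dt y aplicando v(0) = 0, encontramos v(t) = 6·t. Integrando la velocidad y usando la condición inicial x(0) = -4, obtenemos x(t) = 3·t^2 - 4. Tenemos la posición x(t) = 3·t^2 - 4. Sustituyendo t = 2: x(2) = 8.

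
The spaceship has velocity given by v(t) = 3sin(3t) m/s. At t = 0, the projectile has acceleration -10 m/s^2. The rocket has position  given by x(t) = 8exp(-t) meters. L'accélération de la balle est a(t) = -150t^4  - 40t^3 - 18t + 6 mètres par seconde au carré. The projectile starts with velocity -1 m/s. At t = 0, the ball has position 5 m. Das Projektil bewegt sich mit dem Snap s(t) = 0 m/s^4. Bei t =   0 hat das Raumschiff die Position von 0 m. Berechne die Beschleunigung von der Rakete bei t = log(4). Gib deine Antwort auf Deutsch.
Um dies zu lösen, müssen wir 2 Ableitungen unserer Gleichung für die Position x(t) = 8·exp(-t) nehmen. Mit d/dt von x(t) finden wir v(t) = -8·exp(-t). Mit d/dt von v(t) finden wir a(t) = 8·exp(-t). Aus der Gleichung für die Beschleunigung a(t) = 8·exp(-t), setzen wir t = log(4) ein und erhalten a = 2.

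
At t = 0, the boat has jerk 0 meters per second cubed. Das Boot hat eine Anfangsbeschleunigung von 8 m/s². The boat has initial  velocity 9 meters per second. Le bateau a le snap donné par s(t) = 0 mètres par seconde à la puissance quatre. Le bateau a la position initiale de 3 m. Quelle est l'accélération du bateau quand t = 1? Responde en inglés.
We must find the antiderivative of our snap equation s(t) = 0 2 times. The integral of snap, with j(0) = 0, gives jerk: j(t) = 0. Finding the integral of j(t) and using a(0) = 8: a(t) = 8. Using a(t) = 8 and substituting t = 1, we find a = 8.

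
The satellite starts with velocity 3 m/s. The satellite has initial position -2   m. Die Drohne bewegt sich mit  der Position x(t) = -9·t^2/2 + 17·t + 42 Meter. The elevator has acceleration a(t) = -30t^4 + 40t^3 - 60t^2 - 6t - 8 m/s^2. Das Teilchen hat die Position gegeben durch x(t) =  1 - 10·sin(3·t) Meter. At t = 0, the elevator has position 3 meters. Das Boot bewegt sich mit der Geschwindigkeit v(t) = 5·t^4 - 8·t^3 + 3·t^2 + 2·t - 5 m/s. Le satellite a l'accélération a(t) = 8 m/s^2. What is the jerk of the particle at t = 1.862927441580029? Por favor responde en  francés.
Nous devons dériver notre équation de la position x(t) = 1 - 10·sin(3·t) 3 fois. En dérivant la position, nous obtenons la vitesse: v(t) = -30·cos(3·t). En prenant d/dt de v(t), nous trouvons a(t) = 90·sin(3·t). En dérivant l'accélération, nous obtenons le jerk: j(t) = 270·cos(3·t). Nous avons le jerk j(t) = 270·cos(3·t). En substituant t = 1.862927441580029: j(1.862927441580029) = 207.477689285764.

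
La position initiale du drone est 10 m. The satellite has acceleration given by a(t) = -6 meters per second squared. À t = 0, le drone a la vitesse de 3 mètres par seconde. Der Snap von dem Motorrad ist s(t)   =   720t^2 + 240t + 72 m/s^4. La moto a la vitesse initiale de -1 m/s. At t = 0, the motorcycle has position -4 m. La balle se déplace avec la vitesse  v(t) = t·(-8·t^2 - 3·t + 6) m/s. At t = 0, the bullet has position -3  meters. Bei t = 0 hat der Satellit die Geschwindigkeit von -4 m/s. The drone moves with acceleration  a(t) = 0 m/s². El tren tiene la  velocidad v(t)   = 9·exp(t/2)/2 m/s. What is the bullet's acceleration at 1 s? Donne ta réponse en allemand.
Wir müssen unsere Gleichung für die Geschwindigkeit v(t) = t·(-8·t^2 - 3·t + 6) 1-mal ableiten. Die Ableitung von der Geschwindigkeit ergibt die Beschleunigung: a(t) = -8·t^2 + t·(-16·t - 3) - 3·t + 6. Aus der Gleichung für die Beschleunigung a(t) = -8·t^2 + t·(-16·t - 3) - 3·t + 6, setzen wir t = 1 ein und erhalten a = -24.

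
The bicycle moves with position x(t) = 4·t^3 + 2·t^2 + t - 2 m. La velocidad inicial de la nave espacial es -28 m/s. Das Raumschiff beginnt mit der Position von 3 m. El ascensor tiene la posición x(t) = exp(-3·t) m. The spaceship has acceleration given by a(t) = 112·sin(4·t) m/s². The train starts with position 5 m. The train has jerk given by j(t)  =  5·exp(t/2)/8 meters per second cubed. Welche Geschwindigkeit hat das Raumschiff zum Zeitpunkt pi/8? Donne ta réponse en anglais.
To solve this, we need to take 1 integral of our acceleration equation a(t) = 112·sin(4·t). The antiderivative of acceleration is velocity. Using v(0) = -28, we get v(t) = -28·cos(4·t). From the given velocity equation v(t) = -28·cos(4·t), we substitute t = pi/8 to get v = 0.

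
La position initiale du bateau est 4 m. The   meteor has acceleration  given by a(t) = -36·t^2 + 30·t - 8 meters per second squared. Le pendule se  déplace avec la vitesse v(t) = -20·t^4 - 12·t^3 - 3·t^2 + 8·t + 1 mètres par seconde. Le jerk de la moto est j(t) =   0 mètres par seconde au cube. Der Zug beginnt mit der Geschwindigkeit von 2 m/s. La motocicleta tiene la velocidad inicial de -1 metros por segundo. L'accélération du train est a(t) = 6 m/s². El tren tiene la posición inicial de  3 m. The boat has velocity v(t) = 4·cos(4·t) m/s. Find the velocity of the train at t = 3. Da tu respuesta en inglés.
We must find the integral of our acceleration equation a(t) = 6 1 time. Integrating acceleration and using the initial condition v(0) = 2, we get v(t) = 6·t + 2. We have velocity v(t) = 6·t + 2. Substituting t = 3: v(3) = 20.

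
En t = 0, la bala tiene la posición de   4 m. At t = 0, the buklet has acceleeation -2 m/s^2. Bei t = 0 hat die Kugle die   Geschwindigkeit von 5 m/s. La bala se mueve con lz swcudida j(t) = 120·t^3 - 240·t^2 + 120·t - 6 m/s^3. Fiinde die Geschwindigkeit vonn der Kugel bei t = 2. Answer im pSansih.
Debemos encontrar la antiderivada de nuestra ecuación de la sacudida j(t) = 120·t^3 - 240·t^2 + 120·t - 6 2 veces. Tomando ∫j(t)dt y aplicando a(0) = -2, encontramos a(t) = 30·t^4 - 80·t^3 + 60·t^2 - 6·t - 2. Integrando la aceleración y usando la condición inicial v(0) = 5, obtenemos v(t) = 6·t^5 - 20·t^4 + 20·t^3 - 3·t^2 - 2·t + 5. Tenemos la velocidad v(t) = 6·t^5 - 20·t^4 + 20·t^3 - 3·t^2 - 2·t + 5. Sustituyendo t = 2: v(2) = 21.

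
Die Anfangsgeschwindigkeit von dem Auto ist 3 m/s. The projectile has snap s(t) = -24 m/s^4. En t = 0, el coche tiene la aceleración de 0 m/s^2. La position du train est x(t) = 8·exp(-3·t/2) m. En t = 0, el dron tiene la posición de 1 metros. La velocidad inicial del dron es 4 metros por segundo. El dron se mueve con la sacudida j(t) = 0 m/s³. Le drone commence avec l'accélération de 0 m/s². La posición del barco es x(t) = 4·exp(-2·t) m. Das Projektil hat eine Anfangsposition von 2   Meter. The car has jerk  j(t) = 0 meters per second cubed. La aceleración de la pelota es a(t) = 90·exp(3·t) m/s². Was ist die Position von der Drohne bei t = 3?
Wir müssen unsere Gleichung für den Ruck j(t) = 0 3-mal integrieren. Das Integral von dem Ruck, mit a(0) = 0, ergibt die Beschleunigung: a(t) = 0. Das Integral von der Beschleunigung, mit v(0) = 4, ergibt die Geschwindigkeit: v(t) = 4. Das Integral von der Geschwindigkeit, mit x(0) = 1, ergibt die Position: x(t) = 4·t + 1. Aus der Gleichung für die Position x(t) = 4·t + 1, setzen wir t = 3 ein und erhalten x = 13.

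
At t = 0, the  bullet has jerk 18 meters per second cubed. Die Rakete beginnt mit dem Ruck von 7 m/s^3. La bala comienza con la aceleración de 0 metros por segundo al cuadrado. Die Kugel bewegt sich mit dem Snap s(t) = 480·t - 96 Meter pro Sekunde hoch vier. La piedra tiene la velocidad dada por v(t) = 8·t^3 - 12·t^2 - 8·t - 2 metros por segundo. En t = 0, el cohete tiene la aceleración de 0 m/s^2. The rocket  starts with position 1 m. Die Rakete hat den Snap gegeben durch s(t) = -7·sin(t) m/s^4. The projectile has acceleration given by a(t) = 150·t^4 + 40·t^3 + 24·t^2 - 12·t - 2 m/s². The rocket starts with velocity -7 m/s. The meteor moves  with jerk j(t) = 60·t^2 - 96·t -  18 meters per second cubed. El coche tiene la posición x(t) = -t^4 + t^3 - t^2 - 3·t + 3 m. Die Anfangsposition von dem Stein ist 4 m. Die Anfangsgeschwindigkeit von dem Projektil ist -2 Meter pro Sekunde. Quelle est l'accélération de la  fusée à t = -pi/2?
Nous devons intégrer notre équation du snap s(t) = -7·sin(t) 2 fois. La primitive du snap, avec j(0) = 7, donne le jerk: j(t) = 7·cos(t). La primitive du jerk est l'accélération. En utilisant a(0) = 0, nous obtenons a(t) = 7·sin(t). En utilisant a(t) = 7·sin(t) et en substituant t = -pi/2, nous trouvons a = -7.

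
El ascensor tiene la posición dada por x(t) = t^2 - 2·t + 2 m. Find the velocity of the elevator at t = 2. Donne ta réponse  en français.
Nous devons dériver notre équation de la position x(t) = t^2 - 2·t + 2 1 fois. La dérivée de la position donne la vitesse: v(t) = 2·t - 2. En utilisant v(t) = 2·t - 2 et en substituant t = 2, nous trouvons v = 2.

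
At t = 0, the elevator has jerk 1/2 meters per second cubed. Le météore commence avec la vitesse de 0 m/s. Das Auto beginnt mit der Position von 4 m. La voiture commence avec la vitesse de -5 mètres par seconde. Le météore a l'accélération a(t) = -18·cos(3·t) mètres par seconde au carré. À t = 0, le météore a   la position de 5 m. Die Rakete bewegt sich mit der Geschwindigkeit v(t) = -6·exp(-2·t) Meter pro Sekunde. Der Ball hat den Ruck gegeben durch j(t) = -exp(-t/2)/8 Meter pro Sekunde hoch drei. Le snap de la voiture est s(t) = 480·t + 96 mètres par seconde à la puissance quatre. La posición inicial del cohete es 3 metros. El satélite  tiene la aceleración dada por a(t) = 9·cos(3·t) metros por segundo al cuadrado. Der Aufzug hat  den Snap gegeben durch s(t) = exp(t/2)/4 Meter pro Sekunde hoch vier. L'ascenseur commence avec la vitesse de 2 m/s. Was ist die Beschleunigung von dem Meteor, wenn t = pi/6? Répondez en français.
De l'équation de l'accélération a(t) = -18·cos(3·t), nous substituons t = pi/6 pour obtenir a = 0.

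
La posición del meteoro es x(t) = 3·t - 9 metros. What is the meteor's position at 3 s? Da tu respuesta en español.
Usando x(t) = 3·t - 9 y sustituyendo t = 3, encontramos x = 0.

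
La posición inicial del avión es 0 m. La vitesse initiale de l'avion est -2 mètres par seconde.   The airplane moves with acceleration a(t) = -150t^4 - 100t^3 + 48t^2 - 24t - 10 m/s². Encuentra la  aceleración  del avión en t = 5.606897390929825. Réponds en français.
Nous avons l'accélération a(t) = -150·t^4 - 100·t^3 + 48·t^2 - 24·t - 10. En substituant t = 5.606897390929825: a(5.606897390929825) = -164507.704982290.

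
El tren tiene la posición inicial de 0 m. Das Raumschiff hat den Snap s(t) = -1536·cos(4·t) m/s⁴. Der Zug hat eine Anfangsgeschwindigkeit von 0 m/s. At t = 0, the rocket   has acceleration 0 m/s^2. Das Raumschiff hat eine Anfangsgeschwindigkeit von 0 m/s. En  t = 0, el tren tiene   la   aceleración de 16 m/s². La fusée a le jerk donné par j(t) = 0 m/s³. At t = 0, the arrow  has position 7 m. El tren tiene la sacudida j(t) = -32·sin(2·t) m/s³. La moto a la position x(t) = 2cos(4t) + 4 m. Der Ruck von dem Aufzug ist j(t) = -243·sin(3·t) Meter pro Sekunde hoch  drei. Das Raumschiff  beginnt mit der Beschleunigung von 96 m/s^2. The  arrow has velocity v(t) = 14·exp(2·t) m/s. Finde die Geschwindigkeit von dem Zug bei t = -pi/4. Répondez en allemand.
Wir müssen das Integral unserer Gleichung für den Ruck j(t) = -32·sin(2·t) 2-mal finden. Mit ∫j(t)dt und Anwendung von a(0) = 16, finden wir a(t) = 16·cos(2·t). Durch Integration von der Beschleunigung und Verwendung der Anfangsbedingung v(0) = 0, erhalten wir v(t) = 8·sin(2·t). Aus der Gleichung für die Geschwindigkeit v(t) = 8·sin(2·t), setzen wir t = -pi/4 ein und erhalten v = -8.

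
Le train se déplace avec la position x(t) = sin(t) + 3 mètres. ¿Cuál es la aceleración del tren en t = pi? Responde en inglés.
We must differentiate our position equation x(t) = sin(t) + 3 2 times. Taking d/dt of x(t), we find v(t) = cos(t). Differentiating velocity, we get acceleration: a(t) = -sin(t). From the given acceleration equation a(t) = -sin(t), we substitute t = pi to get a = 0.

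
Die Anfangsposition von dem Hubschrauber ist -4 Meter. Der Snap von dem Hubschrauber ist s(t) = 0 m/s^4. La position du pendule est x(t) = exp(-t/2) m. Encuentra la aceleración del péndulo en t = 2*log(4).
Para resolver esto, necesitamos tomar 2 derivadas de nuestra ecuación de la posición x(t) = exp(-t/2). La derivada de la posición da la velocidad: v(t) = -exp(-t/2)/2. Derivando la velocidad, obtenemos la aceleración: a(t) = exp(-t/2)/4. Tenemos la aceleración a(t) = exp(-t/2)/4. Sustituyendo t = 2*log(4): a(2*log(4)) = 1/16.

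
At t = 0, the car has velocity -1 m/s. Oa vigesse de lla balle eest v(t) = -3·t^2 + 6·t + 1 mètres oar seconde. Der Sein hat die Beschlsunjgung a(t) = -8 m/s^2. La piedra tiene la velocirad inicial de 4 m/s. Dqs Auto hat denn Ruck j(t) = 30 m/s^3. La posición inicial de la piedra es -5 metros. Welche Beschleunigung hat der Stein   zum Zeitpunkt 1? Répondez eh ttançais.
En utilisant a(t) = -8 et en substituant t = 1, nous trouvons a = -8.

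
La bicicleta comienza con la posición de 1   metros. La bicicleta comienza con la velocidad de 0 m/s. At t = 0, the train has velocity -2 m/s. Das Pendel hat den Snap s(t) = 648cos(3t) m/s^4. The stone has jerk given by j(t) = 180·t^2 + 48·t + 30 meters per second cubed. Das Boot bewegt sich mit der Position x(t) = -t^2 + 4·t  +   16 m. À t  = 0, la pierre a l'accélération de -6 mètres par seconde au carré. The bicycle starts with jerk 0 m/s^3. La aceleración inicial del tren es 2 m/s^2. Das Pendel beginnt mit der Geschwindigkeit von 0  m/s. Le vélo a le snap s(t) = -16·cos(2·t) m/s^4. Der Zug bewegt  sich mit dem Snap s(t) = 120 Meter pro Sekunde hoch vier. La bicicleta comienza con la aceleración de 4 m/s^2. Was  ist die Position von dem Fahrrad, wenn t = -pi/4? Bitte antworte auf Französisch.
Nous devons trouver la primitive de notre équation du snap s(t) = -16·cos(2·t) 4 fois. La primitive du snap est le jerk. En utilisant j(0) = 0, nous obtenons j(t) = -8·sin(2·t). La primitive du jerk est l'accélération. En utilisant a(0) = 4, nous obtenons a(t) = 4·cos(2·t). En intégrant l'accélération et en utilisant la condition initiale v(0) = 0, nous obtenons v(t) = 2·sin(2·t). En prenant ∫v(t)dt et en appliquant x(0) = 1, nous trouvons x(t) = 2 - cos(2·t). Nous avons la position x(t) = 2 - cos(2·t). En substituant t = -pi/4: x(-pi/4) = 2.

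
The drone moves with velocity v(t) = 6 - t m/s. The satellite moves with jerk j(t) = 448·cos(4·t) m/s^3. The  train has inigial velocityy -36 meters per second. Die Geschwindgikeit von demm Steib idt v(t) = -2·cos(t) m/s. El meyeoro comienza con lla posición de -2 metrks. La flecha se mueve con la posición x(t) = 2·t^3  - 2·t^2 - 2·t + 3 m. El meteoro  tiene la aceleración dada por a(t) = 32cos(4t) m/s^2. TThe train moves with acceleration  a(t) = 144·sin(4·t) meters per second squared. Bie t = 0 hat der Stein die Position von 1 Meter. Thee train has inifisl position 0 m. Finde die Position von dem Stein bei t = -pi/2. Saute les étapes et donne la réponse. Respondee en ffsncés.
x(-pi/2) = 3.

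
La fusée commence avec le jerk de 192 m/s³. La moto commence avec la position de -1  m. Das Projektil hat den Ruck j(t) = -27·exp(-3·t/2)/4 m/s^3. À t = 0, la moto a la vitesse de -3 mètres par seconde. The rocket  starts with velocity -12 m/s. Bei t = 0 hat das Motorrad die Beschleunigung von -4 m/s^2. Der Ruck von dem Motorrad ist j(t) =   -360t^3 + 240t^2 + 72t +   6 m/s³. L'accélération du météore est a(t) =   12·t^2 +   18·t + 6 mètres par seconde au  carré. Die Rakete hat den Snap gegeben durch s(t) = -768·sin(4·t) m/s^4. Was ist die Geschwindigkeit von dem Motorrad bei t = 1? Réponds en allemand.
Wir müssen unsere Gleichung für den Ruck j(t) = -360·t^3 + 240·t^2 + 72·t + 6 2-mal integrieren. Das Integral von dem Ruck, mit a(0) = -4, ergibt die Beschleunigung: a(t) = -90·t^4 + 80·t^3 + 36·t^2 + 6·t - 4. Die Stammfunktion von der Beschleunigung ist die Geschwindigkeit. Mit v(0) = -3 erhalten wir v(t) = -18·t^5 + 20·t^4 + 12·t^3 + 3·t^2 - 4·t - 3. Wir haben die Geschwindigkeit v(t) = -18·t^5 + 20·t^4 + 12·t^3 + 3·t^2 - 4·t - 3. Durch Einsetzen von t = 1: v(1) = 10.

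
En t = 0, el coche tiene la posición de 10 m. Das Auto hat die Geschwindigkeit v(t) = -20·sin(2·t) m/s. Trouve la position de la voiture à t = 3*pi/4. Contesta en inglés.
We need to integrate our velocity equation v(t) = -20·sin(2·t) 1 time. Finding the antiderivative of v(t) and using x(0) = 10: x(t) = 10·cos(2·t). From the given position equation x(t) = 10·cos(2·t), we substitute t = 3*pi/4 to get x = 0.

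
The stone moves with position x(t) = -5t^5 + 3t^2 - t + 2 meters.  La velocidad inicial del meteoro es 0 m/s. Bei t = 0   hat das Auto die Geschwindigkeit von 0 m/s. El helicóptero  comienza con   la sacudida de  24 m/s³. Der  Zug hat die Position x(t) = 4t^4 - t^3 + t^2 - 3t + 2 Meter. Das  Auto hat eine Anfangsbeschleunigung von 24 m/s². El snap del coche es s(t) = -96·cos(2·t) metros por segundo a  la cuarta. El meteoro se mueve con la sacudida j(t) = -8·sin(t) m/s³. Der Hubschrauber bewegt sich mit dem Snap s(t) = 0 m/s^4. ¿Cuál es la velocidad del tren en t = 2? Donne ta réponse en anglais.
Starting from position x(t) = 4·t^4 - t^3 + t^2 - 3·t + 2, we take 1 derivative. Taking d/dt of x(t), we find v(t) = 16·t^3 - 3·t^2 + 2·t - 3. We have velocity v(t) = 16·t^3 - 3·t^2 + 2·t - 3. Substituting t = 2: v(2) = 117.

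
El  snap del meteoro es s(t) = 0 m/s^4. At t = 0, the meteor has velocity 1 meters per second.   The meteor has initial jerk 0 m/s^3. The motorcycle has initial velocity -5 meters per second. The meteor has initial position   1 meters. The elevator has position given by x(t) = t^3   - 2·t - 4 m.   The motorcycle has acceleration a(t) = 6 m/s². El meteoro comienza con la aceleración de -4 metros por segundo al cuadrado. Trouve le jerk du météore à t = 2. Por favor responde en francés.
En partant du snap s(t) = 0, nous prenons 1 intégrale. La primitive du snap, avec j(0) = 0, donne le jerk: j(t) = 0. En utilisant j(t) = 0 et en substituant t = 2, nous trouvons j = 0.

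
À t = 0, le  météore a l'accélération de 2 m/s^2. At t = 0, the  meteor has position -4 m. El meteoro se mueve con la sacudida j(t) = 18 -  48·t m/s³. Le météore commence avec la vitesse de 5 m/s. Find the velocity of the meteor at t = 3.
To solve this, we need to take 2 integrals of our jerk equation j(t) = 18 - 48·t. The antiderivative of jerk is acceleration. Using a(0) = 2, we get a(t) = -24·t^2 + 18·t + 2. The integral of acceleration is velocity. Using v(0) = 5, we get v(t) = -8·t^3 + 9·t^2 + 2·t + 5. We have velocity v(t) = -8·t^3 + 9·t^2 + 2·t + 5. Substituting t = 3: v(3) = -124.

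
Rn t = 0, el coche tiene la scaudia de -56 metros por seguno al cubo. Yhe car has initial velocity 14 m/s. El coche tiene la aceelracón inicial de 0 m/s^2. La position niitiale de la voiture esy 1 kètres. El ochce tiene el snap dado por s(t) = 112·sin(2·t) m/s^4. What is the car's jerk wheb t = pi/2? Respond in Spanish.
Partiendo del snap s(t) = 112·sin(2·t), tomamos 1 integral. La integral del snap, con j(0) = -56, da la sacudida: j(t) = -56·cos(2·t). De la ecuación de la sacudida j(t) = -56·cos(2·t), sustituimos t = pi/2 para obtener j = 56.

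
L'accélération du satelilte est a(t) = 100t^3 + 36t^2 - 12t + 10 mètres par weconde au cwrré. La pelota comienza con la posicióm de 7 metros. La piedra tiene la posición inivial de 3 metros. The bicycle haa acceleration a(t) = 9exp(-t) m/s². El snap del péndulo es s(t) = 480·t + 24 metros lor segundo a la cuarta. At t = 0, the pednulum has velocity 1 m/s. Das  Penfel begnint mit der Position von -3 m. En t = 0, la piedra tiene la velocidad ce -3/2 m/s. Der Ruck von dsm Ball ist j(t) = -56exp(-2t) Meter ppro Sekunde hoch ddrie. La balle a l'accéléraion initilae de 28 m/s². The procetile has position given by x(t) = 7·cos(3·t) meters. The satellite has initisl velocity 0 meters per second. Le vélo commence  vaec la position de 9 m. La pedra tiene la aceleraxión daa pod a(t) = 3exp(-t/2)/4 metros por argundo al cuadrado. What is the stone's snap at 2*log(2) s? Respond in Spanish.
Debemos derivar nuestra ecuación de la aceleración a(t) = 3·exp(-t/2)/4 2 veces. Tomando d/dt de a(t), encontramos j(t) = -3·exp(-t/2)/8. Derivando la sacudida, obtenemos el snap: s(t) = 3·exp(-t/2)/16. De la ecuación del snap s(t) = 3·exp(-t/2)/16, sustituimos t = 2*log(2) para obtener s = 3/32.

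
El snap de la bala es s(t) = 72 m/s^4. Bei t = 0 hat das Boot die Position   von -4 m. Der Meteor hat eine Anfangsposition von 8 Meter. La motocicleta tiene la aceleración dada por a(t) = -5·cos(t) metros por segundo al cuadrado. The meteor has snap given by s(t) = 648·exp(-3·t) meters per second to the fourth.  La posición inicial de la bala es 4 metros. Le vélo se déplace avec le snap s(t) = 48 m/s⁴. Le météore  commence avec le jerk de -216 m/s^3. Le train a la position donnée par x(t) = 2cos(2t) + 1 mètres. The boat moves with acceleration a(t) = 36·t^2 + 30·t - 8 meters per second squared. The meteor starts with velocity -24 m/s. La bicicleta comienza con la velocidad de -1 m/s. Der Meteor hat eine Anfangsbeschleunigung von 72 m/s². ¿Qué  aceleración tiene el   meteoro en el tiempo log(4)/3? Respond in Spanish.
Necesitamos integrar nuestra ecuación del snap s(t) = 648·exp(-3·t) 2 veces. Tomando ∫s(t)dt y aplicando j(0) = -216, encontramos j(t) = -216·exp(-3·t). La integral de la sacudida es la aceleración. Usando a(0) = 72, obtenemos a(t) = 72·exp(-3·t). Usando a(t) = 72·exp(-3·t) y sustituyendo t = log(4)/3, encontramos a = 18.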